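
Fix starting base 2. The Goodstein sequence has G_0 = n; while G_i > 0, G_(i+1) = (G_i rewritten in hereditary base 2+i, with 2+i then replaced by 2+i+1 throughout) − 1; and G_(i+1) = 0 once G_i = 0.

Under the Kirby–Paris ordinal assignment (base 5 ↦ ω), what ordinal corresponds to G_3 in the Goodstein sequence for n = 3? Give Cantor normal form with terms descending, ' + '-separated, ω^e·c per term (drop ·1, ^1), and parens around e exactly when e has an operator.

2

(0) 3|_2 = 2 + 1 ↦ 3 + 1|_3 = 4 ⇒ 3
(1) 3|_3 = 3 ↦ 4|_4 = 4 ⇒ 3
(2) 3|_4 = 3 ↦ 3|_5 = 3 ⇒ 2
(3) 2|_5 = 2 ↦ 2|_6 = 2 ⇒ 1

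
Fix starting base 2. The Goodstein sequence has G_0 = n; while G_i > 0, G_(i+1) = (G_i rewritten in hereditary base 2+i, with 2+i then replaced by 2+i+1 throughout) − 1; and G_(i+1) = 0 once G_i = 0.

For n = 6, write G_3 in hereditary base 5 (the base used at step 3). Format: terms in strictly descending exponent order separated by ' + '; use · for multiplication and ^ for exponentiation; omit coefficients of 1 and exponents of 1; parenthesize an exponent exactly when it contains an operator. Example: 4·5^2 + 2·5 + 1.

[0] 6 ≡ 2^2 + 2 (base 2). Lift 3: 30. −1: 29.
[1] 29 ≡ 3^3 + 2 (base 3). Lift 4: 258. −1: 257.
[2] 257 ≡ 4^4 + 1 (base 4). Lift 5: 3126. −1: 3125.
[3] 3125 ≡ 5^5 (base 5). Lift 6: 46656. −1: 46655.

5^5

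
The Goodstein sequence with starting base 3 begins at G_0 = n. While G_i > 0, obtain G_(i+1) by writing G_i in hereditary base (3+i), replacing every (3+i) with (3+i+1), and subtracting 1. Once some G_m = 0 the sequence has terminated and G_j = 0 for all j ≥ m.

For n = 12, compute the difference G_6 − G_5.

6

base 3: 12 = 3^2 + 3; at 4: 4^2 + 4 = 20; next = 19
base 4: 19 = 4^2 + 3; at 5: 5^2 + 3 = 28; next = 27
base 5: 27 = 5^2 + 2; at 6: 6^2 + 2 = 38; next = 37
base 6: 37 = 6^2 + 1; at 7: 7^2 + 1 = 50; next = 49
base 7: 49 = 7^2; at 8: 8^2 = 64; next = 63
base 8: 63 = 7·8 + 7; at 9: 7·9 + 7 = 70; next = 69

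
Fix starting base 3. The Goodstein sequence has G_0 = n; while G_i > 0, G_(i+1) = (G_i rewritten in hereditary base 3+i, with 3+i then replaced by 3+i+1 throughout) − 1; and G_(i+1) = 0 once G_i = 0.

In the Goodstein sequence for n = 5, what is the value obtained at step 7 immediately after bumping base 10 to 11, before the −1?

i=0: 5 = 3 + 2 (b=3); 3→4: 4 + 2 = 6; 6−1 = 5
i=1: 5 = 4 + 1 (b=4); 4→5: 5 + 1 = 6; 6−1 = 5
i=2: 5 = 5 (b=5); 5→6: 6 = 6; 6−1 = 5
i=3: 5 = 5 (b=6); 6→7: 5 = 5; 5−1 = 4
i=4: 4 = 4 (b=7); 7→8: 4 = 4; 4−1 = 3
i=5: 3 = 3 (b=8); 8→9: 3 = 3; 3−1 = 2
i=6: 2 = 2 (b=9); 9→10: 2 = 2; 2−1 = 1
i=7: 1 = 1 (b=10); 10→11: 1 = 1; 1−1 = 0

1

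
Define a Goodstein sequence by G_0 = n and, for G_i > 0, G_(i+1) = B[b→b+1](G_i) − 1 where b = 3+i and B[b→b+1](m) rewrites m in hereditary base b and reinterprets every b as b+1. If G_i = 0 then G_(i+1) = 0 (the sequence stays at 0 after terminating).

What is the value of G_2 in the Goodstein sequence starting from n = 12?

G_0=12  [base 3] 3^2 + 3  →[3↦4]→  4^2 + 4 = 20  −1 ⇒ G_1=19
G_1=19  [base 4] 4^2 + 3  →[4↦5]→  5^2 + 3 = 28  −1 ⇒ G_2=27
G_2=27  [base 5] 5^2 + 2  →[5↦6]→  6^2 + 2 = 38  −1 ⇒ G_3=37

27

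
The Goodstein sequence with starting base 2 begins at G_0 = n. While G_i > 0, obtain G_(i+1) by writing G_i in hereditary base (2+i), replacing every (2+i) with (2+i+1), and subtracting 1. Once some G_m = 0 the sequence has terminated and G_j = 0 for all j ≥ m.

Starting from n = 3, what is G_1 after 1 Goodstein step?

base 2: 3 = 2 + 1; at 3: 3 + 1 = 4; next = 3
base 3: 3 = 3; at 4: 4 = 4; next = 3

3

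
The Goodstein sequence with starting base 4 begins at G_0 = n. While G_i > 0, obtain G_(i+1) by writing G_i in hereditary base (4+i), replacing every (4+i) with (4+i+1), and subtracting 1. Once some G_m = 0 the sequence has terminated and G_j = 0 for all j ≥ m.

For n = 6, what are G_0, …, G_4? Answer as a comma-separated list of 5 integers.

G_0=6  [base 4] 4 + 2  →[4↦5]→  5 + 2 = 7  −1 ⇒ G_1=6
G_1=6  [base 5] 5 + 1  →[5↦6]→  6 + 1 = 7  −1 ⇒ G_2=6
G_2=6  [base 6] 6  →[6↦7]→  7 = 7  −1 ⇒ G_3=6
G_3=6  [base 7] 6  →[7↦8]→  6 = 6  −1 ⇒ G_4=5

6, 6, 6, 6, 5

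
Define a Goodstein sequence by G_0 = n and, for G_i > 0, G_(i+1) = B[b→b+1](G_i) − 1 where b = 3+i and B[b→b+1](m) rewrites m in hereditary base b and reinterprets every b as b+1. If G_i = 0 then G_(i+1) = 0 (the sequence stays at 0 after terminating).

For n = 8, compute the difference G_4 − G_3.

0

base 3: 8 = 2·3 + 2; at 4: 2·4 + 2 = 10; next = 9
base 4: 9 = 2·4 + 1; at 5: 2·5 + 1 = 11; next = 10
base 5: 10 = 2·5; at 6: 2·6 = 12; next = 11
base 6: 11 = 6 + 5; at 7: 7 + 5 = 12; next = 11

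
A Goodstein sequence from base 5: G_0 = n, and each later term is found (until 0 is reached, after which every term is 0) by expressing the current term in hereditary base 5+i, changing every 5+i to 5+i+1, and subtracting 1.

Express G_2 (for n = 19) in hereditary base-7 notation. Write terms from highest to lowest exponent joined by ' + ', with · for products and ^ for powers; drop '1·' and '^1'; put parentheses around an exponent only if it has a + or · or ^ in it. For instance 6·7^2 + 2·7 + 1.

19 —HB5→ 3·5 + 4 —bump→ 3·6 + 4 = 22 —(−1)→ 21
21 —HB6→ 3·6 + 3 —bump→ 3·7 + 3 = 24 —(−1)→ 23
23 —HB7→ 3·7 + 2 —bump→ 3·8 + 2 = 26 —(−1)→ 25

3·7 + 2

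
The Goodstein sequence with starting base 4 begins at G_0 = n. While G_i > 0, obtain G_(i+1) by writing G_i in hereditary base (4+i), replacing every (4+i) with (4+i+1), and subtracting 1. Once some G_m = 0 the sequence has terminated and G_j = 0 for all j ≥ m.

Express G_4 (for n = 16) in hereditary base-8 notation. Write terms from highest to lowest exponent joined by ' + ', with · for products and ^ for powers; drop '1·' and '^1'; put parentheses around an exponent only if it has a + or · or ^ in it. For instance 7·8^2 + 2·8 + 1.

step 0: 16 = 4^2; sub 5 for 4: 5^2; = 25; G_1 = 25−1 = 24
step 1: 24 = 4·5 + 4; sub 6 for 5: 4·6 + 4; = 28; G_2 = 28−1 = 27
step 2: 27 = 4·6 + 3; sub 7 for 6: 4·7 + 3; = 31; G_3 = 31−1 = 30
step 3: 30 = 4·7 + 2; sub 8 for 7: 4·8 + 2; = 34; G_4 = 34−1 = 33
step 4: 33 = 4·8 + 1; sub 9 for 8: 4·9 + 1; = 37; G_5 = 37−1 = 36

4·8 + 1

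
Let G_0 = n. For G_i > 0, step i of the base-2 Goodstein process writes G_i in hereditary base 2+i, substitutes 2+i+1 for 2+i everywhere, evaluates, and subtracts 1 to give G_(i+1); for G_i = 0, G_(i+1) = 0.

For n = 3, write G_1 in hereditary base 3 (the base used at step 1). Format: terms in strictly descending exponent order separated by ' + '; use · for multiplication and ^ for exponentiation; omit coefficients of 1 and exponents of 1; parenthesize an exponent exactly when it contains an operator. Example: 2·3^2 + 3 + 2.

3

[0] 3 ≡ 2 + 1 (base 2). Lift 3: 4. −1: 3.
[1] 3 ≡ 3 (base 3). Lift 4: 4. −1: 3.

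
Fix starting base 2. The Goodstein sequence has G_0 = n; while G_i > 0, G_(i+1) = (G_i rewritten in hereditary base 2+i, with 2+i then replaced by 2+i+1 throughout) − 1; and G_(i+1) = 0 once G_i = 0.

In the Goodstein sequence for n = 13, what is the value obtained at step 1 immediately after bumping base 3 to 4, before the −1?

1280

step 0: 13 = 2^(2 + 1) + 2^2 + 1; sub 3 for 2: 3^(3 + 1) + 3^3 + 1; = 109; G_1 = 109−1 = 108
step 1: 108 = 3^(3 + 1) + 3^3; sub 4 for 3: 4^(4 + 1) + 4^4; = 1280; G_2 = 1280−1 = 1279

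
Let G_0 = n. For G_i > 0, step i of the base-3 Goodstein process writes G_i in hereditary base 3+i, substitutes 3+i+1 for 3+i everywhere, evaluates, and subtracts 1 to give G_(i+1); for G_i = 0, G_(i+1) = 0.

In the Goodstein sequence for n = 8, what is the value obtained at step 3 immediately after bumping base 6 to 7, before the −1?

G_0 = 8. HB_3(8) = 2·3 + 2. Bump = 10. G_1 = 9.
G_1 = 9. HB_4(9) = 2·4 + 1. Bump = 11. G_2 = 10.
G_2 = 10. HB_5(10) = 2·5. Bump = 12. G_3 = 11.
G_3 = 11. HB_6(11) = 6 + 5. Bump = 12. G_4 = 11.

12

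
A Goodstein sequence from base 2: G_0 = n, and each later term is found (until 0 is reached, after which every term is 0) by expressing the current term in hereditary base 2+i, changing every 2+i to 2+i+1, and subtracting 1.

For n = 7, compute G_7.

i=0: 7 = 2^2 + 2 + 1 (b=2); 2→3: 3^3 + 3 + 1 = 31; 31−1 = 30
i=1: 30 = 3^3 + 3 (b=3); 3→4: 4^4 + 4 = 260; 260−1 = 259
i=2: 259 = 4^4 + 3 (b=4); 4→5: 5^5 + 3 = 3128; 3128−1 = 3127
i=3: 3127 = 5^5 + 2 (b=5); 5→6: 6^6 + 2 = 46658; 46658−1 = 46657
i=4: 46657 = 6^6 + 1 (b=6); 6→7: 7^7 + 1 = 823544; 823544−1 = 823543
i=5: 823543 = 7^7 (b=7); 7→8: 8^8 = 16777216; 16777216−1 = 16777215
i=6: 16777215 = 7·8^7 + 7·8^6 + 7·8^5 + 7·8^4 + 7·8^3 + 7·8^2 + 7·8 + 7 (b=8); 8→9: 7·9^7 + 7·9^6 + 7·9^5 + 7·9^4 + 7·9^3 + 7·9^2 + 7·9 + 7 = 37665880; 37665880−1 = 37665879
i=7: 37665879 = 7·9^7 + 7·9^6 + 7·9^5 + 7·9^4 + 7·9^3 + 7·9^2 + 7·9 + 6 (b=9); 9→10: 7·10^7 + 7·10^6 + 7·10^5 + 7·10^4 + 7·10^3 + 7·10^2 + 7·10 + 6 = 77777776; 77777776−1 = 77777775

37665879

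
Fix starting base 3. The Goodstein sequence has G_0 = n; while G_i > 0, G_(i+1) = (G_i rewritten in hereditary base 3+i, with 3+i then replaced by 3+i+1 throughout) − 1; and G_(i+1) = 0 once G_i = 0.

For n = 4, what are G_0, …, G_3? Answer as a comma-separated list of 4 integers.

4, 4, 4, 3

4 —HB3→ 3 + 1 —bump→ 4 + 1 = 5 —(−1)→ 4
4 —HB4→ 4 —bump→ 5 = 5 —(−1)→ 4
4 —HB5→ 4 —bump→ 4 = 4 —(−1)→ 3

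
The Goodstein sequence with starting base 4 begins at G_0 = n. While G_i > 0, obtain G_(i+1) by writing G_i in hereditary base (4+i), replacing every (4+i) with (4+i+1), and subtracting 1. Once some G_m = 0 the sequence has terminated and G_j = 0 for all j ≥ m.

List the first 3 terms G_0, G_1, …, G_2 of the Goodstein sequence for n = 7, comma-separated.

7, 7, 7

(0) 7|_4 = 4 + 3 ↦ 5 + 3|_5 = 8 ⇒ 7
(1) 7|_5 = 5 + 2 ↦ 6 + 2|_6 = 8 ⇒ 7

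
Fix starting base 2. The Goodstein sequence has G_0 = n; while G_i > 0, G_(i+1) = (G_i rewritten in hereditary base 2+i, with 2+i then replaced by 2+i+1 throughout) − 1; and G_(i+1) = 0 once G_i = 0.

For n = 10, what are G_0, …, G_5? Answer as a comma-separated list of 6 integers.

10, 83, 1025, 15625, 279935, 4215754

[0] 10 ≡ 2^(2 + 1) + 2 (base 2). Lift 3: 84. −1: 83.
[1] 83 ≡ 3^(3 + 1) + 2 (base 3). Lift 4: 1026. −1: 1025.
[2] 1025 ≡ 4^(4 + 1) + 1 (base 4). Lift 5: 15626. −1: 15625.
[3] 15625 ≡ 5^(5 + 1) (base 5). Lift 6: 279936. −1: 279935.
[4] 279935 ≡ 5·6^6 + 5·6^5 + 5·6^4 + 5·6^3 + 5·6^2 + 5·6 + 5 (base 6). Lift 7: 4215755. −1: 4215754.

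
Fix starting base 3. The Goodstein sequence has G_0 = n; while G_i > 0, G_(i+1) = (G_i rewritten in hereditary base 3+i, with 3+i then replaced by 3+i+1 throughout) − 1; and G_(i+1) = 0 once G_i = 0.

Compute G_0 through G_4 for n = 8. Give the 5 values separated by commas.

step 0: 8 = 2·3 + 2; sub 4 for 3: 2·4 + 2; = 10; G_1 = 10−1 = 9
step 1: 9 = 2·4 + 1; sub 5 for 4: 2·5 + 1; = 11; G_2 = 11−1 = 10
step 2: 10 = 2·5; sub 6 for 5: 2·6; = 12; G_3 = 12−1 = 11
step 3: 11 = 6 + 5; sub 7 for 6: 7 + 5; = 12; G_4 = 12−1 = 11

8, 9, 10, 11, 11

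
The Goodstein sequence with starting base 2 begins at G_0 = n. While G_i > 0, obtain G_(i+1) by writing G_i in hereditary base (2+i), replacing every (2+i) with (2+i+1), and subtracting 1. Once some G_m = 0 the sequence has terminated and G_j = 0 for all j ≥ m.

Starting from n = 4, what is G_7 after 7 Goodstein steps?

base 2: 4 = 2^2; at 3: 3^3 = 27; next = 26
base 3: 26 = 2·3^2 + 2·3 + 2; at 4: 2·4^2 + 2·4 + 2 = 42; next = 41
base 4: 41 = 2·4^2 + 2·4 + 1; at 5: 2·5^2 + 2·5 + 1 = 61; next = 60
base 5: 60 = 2·5^2 + 2·5; at 6: 2·6^2 + 2·6 = 84; next = 83
base 6: 83 = 2·6^2 + 6 + 5; at 7: 2·7^2 + 7 + 5 = 110; next = 109
base 7: 109 = 2·7^2 + 7 + 4; at 8: 2·8^2 + 8 + 4 = 140; next = 139
base 8: 139 = 2·8^2 + 8 + 3; at 9: 2·9^2 + 9 + 3 = 174; next = 173
base 9: 173 = 2·9^2 + 9 + 2; at 10: 2·10^2 + 10 + 2 = 212; next = 211

173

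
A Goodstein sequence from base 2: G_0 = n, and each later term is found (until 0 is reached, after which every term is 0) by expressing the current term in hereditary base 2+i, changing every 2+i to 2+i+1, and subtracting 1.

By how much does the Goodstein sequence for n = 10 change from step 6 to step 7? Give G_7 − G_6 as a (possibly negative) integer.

1853361269

G_0 = 10. HB_2(10) = 2^(2 + 1) + 2. Bump = 84. G_1 = 83.
G_1 = 83. HB_3(83) = 3^(3 + 1) + 2. Bump = 1026. G_2 = 1025.
G_2 = 1025. HB_4(1025) = 4^(4 + 1) + 1. Bump = 15626. G_3 = 15625.
G_3 = 15625. HB_5(15625) = 5^(5 + 1). Bump = 279936. G_4 = 279935.
G_4 = 279935. HB_6(279935) = 5·6^6 + 5·6^5 + 5·6^4 + 5·6^3 + 5·6^2 + 5·6 + 5. Bump = 4215755. G_5 = 4215754.
G_5 = 4215754. HB_7(4215754) = 5·7^7 + 5·7^5 + 5·7^4 + 5·7^3 + 5·7^2 + 5·7 + 4. Bump = 84073324. G_6 = 84073323.
G_6 = 84073323. HB_8(84073323) = 5·8^8 + 5·8^5 + 5·8^4 + 5·8^3 + 5·8^2 + 5·8 + 3. Bump = 1937434593. G_7 = 1937434592.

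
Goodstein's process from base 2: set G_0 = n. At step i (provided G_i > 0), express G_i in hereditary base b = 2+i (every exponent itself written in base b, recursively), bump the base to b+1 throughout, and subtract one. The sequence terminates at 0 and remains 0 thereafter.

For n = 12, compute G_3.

15685

G_0=12  [base 2] 2^(2 + 1) + 2^2  →[2↦3]→  3^(3 + 1) + 3^3 = 108  −1 ⇒ G_1=107
G_1=107  [base 3] 3^(3 + 1) + 2·3^2 + 2·3 + 2  →[3↦4]→  4^(4 + 1) + 2·4^2 + 2·4 + 2 = 1066  −1 ⇒ G_2=1065
G_2=1065  [base 4] 4^(4 + 1) + 2·4^2 + 2·4 + 1  →[4↦5]→  5^(5 + 1) + 2·5^2 + 2·5 + 1 = 15686  −1 ⇒ G_3=15685
G_3=15685  [base 5] 5^(5 + 1) + 2·5^2 + 2·5  →[5↦6]→  6^(6 + 1) + 2·6^2 + 2·6 = 280020  −1 ⇒ G_4=280019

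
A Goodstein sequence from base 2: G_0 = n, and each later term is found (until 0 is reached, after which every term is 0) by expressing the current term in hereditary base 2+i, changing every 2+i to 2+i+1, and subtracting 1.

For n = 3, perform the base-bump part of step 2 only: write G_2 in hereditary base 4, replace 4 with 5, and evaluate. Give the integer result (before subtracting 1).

3

base 2: 3 = 2 + 1; at 3: 3 + 1 = 4; next = 3
base 3: 3 = 3; at 4: 4 = 4; next = 3
base 4: 3 = 3; at 5: 3 = 3; next = 2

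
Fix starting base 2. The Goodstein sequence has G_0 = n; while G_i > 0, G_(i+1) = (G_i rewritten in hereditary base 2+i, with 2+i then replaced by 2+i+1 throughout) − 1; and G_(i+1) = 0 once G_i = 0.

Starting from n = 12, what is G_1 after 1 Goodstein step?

107

i=0: 12 = 2^(2 + 1) + 2^2 (b=2); 2→3: 3^(3 + 1) + 3^3 = 108; 108−1 = 107
i=1: 107 = 3^(3 + 1) + 2·3^2 + 2·3 + 2 (b=3); 3→4: 4^(4 + 1) + 2·4^2 + 2·4 + 2 = 1066; 1066−1 = 1065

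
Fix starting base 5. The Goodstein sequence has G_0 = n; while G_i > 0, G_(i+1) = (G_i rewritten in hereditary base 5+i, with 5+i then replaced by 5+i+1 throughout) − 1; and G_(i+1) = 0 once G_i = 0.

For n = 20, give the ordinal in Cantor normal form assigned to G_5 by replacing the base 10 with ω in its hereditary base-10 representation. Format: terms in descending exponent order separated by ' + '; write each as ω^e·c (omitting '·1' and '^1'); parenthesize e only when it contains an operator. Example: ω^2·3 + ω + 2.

[0] 20 ≡ 4·5 (base 5). Lift 6: 24. −1: 23.
[1] 23 ≡ 3·6 + 5 (base 6). Lift 7: 26. −1: 25.
[2] 25 ≡ 3·7 + 4 (base 7). Lift 8: 28. −1: 27.
[3] 27 ≡ 3·8 + 3 (base 8). Lift 9: 30. −1: 29.
[4] 29 ≡ 3·9 + 2 (base 9). Lift 10: 32. −1: 31.
[5] 31 ≡ 3·10 + 1 (base 10). Lift 11: 34. −1: 33.

ω·3 + 1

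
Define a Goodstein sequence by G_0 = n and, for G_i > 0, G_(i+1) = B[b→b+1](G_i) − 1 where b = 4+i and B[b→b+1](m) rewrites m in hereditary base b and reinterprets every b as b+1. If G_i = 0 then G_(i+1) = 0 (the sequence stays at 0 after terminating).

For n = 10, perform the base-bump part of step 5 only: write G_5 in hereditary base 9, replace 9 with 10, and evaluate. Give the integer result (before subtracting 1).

step 0: 10 = 2·4 + 2; sub 5 for 4: 2·5 + 2; = 12; G_1 = 12−1 = 11
step 1: 11 = 2·5 + 1; sub 6 for 5: 2·6 + 1; = 13; G_2 = 13−1 = 12
step 2: 12 = 2·6; sub 7 for 6: 2·7; = 14; G_3 = 14−1 = 13
step 3: 13 = 7 + 6; sub 8 for 7: 8 + 6; = 14; G_4 = 14−1 = 13
step 4: 13 = 8 + 5; sub 9 for 8: 9 + 5; = 14; G_5 = 14−1 = 13

14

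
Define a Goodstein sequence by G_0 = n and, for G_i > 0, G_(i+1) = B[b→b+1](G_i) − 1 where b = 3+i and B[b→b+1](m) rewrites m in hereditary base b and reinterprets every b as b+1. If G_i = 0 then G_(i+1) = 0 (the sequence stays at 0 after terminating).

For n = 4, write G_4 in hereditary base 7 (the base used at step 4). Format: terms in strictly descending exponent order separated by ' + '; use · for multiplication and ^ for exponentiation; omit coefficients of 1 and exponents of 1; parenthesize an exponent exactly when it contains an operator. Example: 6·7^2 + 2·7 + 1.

4 —HB3→ 3 + 1 —bump→ 4 + 1 = 5 —(−1)→ 4
4 —HB4→ 4 —bump→ 5 = 5 —(−1)→ 4
4 —HB5→ 4 —bump→ 4 = 4 —(−1)→ 3
3 —HB6→ 3 —bump→ 3 = 3 —(−1)→ 2
2 —HB7→ 2 —bump→ 2 = 2 —(−1)→ 1

2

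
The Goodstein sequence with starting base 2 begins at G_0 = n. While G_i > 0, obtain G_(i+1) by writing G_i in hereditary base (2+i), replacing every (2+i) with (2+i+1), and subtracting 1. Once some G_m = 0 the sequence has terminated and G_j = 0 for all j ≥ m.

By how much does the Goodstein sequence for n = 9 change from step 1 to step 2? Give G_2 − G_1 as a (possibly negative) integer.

(0) 9|_2 = 2^(2 + 1) + 1 ↦ 3^(3 + 1) + 1|_3 = 82 ⇒ 81
(1) 81|_3 = 3^(3 + 1) ↦ 4^(4 + 1)|_4 = 1024 ⇒ 1023

942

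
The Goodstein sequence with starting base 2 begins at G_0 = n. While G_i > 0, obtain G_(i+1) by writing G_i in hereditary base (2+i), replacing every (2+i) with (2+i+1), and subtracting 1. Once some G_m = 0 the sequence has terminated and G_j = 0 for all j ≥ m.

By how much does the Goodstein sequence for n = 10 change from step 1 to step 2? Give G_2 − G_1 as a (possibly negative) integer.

942

G_0 = 10. HB_2(10) = 2^(2 + 1) + 2. Bump = 84. G_1 = 83.
G_1 = 83. HB_3(83) = 3^(3 + 1) + 2. Bump = 1026. G_2 = 1025.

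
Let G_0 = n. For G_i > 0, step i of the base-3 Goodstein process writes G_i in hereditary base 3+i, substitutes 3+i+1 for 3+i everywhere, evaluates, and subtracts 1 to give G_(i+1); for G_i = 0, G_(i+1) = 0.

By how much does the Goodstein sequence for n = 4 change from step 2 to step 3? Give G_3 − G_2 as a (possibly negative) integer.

base 3: 4 = 3 + 1; at 4: 4 + 1 = 5; next = 4
base 4: 4 = 4; at 5: 5 = 5; next = 4
base 5: 4 = 4; at 6: 4 = 4; next = 3

-1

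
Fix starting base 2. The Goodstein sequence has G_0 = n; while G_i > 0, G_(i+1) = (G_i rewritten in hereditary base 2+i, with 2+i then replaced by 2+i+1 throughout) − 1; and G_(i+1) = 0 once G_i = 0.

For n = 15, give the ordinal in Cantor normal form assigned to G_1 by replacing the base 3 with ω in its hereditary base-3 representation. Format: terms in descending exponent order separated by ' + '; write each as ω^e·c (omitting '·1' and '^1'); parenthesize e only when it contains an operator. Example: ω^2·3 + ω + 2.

ω^(ω + 1) + ω^ω + ω

[0] 15 ≡ 2^(2 + 1) + 2^2 + 2 + 1 (base 2). Lift 3: 112. −1: 111.
[1] 111 ≡ 3^(3 + 1) + 3^3 + 3 (base 3). Lift 4: 1284. −1: 1283.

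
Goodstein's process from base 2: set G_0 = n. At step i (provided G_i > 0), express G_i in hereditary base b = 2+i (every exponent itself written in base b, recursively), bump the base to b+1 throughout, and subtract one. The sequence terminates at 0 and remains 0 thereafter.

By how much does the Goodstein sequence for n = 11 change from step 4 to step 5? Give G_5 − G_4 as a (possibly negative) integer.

i=0: 11 = 2^(2 + 1) + 2 + 1 (b=2); 2→3: 3^(3 + 1) + 3 + 1 = 85; 85−1 = 84
i=1: 84 = 3^(3 + 1) + 3 (b=3); 3→4: 4^(4 + 1) + 4 = 1028; 1028−1 = 1027
i=2: 1027 = 4^(4 + 1) + 3 (b=4); 4→5: 5^(5 + 1) + 3 = 15628; 15628−1 = 15627
i=3: 15627 = 5^(5 + 1) + 2 (b=5); 5→6: 6^(6 + 1) + 2 = 279938; 279938−1 = 279937
i=4: 279937 = 6^(6 + 1) + 1 (b=6); 6→7: 7^(7 + 1) + 1 = 5764802; 5764802−1 = 5764801

5484864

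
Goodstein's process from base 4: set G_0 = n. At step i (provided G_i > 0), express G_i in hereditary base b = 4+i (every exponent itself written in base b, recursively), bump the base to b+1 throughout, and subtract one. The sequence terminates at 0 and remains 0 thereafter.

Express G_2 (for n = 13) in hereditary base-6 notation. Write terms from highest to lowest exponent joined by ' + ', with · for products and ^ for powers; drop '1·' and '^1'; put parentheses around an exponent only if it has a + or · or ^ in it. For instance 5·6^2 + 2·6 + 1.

13 —HB4→ 3·4 + 1 —bump→ 3·5 + 1 = 16 —(−1)→ 15
15 —HB5→ 3·5 —bump→ 3·6 = 18 —(−1)→ 17
17 —HB6→ 2·6 + 5 —bump→ 2·7 + 5 = 19 —(−1)→ 18

2·6 + 5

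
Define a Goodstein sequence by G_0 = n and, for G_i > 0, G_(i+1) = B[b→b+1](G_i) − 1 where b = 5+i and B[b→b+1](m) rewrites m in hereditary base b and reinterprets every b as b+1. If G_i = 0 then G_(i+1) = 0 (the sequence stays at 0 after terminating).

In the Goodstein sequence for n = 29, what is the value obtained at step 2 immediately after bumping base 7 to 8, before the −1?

base 5: 29 = 5^2 + 4; at 6: 6^2 + 4 = 40; next = 39
base 6: 39 = 6^2 + 3; at 7: 7^2 + 3 = 52; next = 51
base 7: 51 = 7^2 + 2; at 8: 8^2 + 2 = 66; next = 65

66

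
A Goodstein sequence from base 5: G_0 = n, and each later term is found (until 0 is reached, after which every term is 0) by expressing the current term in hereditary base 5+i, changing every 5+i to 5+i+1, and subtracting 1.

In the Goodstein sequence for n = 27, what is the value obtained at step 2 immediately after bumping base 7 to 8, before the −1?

base 5: 27 = 5^2 + 2; at 6: 6^2 + 2 = 38; next = 37
base 6: 37 = 6^2 + 1; at 7: 7^2 + 1 = 50; next = 49
base 7: 49 = 7^2; at 8: 8^2 = 64; next = 63

64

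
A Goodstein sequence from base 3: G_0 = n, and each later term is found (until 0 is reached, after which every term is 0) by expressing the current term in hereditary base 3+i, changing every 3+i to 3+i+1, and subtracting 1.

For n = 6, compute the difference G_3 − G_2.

base 3: 6 = 2·3; at 4: 2·4 = 8; next = 7
base 4: 7 = 4 + 3; at 5: 5 + 3 = 8; next = 7
base 5: 7 = 5 + 2; at 6: 6 + 2 = 8; next = 7

0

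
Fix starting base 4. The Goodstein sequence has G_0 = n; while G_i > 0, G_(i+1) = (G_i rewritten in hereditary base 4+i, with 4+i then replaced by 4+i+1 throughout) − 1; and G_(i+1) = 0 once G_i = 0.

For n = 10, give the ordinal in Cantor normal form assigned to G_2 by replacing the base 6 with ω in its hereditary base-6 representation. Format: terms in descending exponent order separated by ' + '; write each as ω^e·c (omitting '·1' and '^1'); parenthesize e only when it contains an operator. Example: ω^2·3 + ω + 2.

G_0=10  [base 4] 2·4 + 2  →[4↦5]→  2·5 + 2 = 12  −1 ⇒ G_1=11
G_1=11  [base 5] 2·5 + 1  →[5↦6]→  2·6 + 1 = 13  −1 ⇒ G_2=12
G_2=12  [base 6] 2·6  →[6↦7]→  2·7 = 14  −1 ⇒ G_3=13

ω·2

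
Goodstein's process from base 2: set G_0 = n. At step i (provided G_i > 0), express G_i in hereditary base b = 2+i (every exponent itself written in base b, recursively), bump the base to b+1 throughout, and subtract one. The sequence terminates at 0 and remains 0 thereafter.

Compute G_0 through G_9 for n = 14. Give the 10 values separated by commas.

(0) 14|_2 = 2^(2 + 1) + 2^2 + 2 ↦ 3^(3 + 1) + 3^3 + 3|_3 = 111 ⇒ 110
(1) 110|_3 = 3^(3 + 1) + 3^3 + 2 ↦ 4^(4 + 1) + 4^4 + 2|_4 = 1282 ⇒ 1281
(2) 1281|_4 = 4^(4 + 1) + 4^4 + 1 ↦ 5^(5 + 1) + 5^5 + 1|_5 = 18751 ⇒ 18750
(3) 18750|_5 = 5^(5 + 1) + 5^5 ↦ 6^(6 + 1) + 6^6|_6 = 326592 ⇒ 326591
(4) 326591|_6 = 6^(6 + 1) + 5·6^5 + 5·6^4 + 5·6^3 + 5·6^2 + 5·6 + 5 ↦ 7^(7 + 1) + 5·7^5 + 5·7^4 + 5·7^3 + 5·7^2 + 5·7 + 5|_7 = 5862841 ⇒ 5862840
(5) 5862840|_7 = 7^(7 + 1) + 5·7^5 + 5·7^4 + 5·7^3 + 5·7^2 + 5·7 + 4 ↦ 8^(8 + 1) + 5·8^5 + 5·8^4 + 5·8^3 + 5·8^2 + 5·8 + 4|_8 = 134404972 ⇒ 134404971
(6) 134404971|_8 = 8^(8 + 1) + 5·8^5 + 5·8^4 + 5·8^3 + 5·8^2 + 5·8 + 3 ↦ 9^(9 + 1) + 5·9^5 + 5·9^4 + 5·9^3 + 5·9^2 + 5·9 + 3|_9 = 3487116549 ⇒ 3487116548
(7) 3487116548|_9 = 9^(9 + 1) + 5·9^5 + 5·9^4 + 5·9^3 + 5·9^2 + 5·9 + 2 ↦ 10^(10 + 1) + 5·10^5 + 5·10^4 + 5·10^3 + 5·10^2 + 5·10 + 2|_10 = 100000555552 ⇒ 100000555551
(8) 100000555551|_10 = 10^(10 + 1) + 5·10^5 + 5·10^4 + 5·10^3 + 5·10^2 + 5·10 + 1 ↦ 11^(11 + 1) + 5·11^5 + 5·11^4 + 5·11^3 + 5·11^2 + 5·11 + 1|_11 = 3138429262497 ⇒ 3138429262496

14, 110, 1281, 18750, 326591, 5862840, 134404971, 3487116548, 100000555551, 3138429262496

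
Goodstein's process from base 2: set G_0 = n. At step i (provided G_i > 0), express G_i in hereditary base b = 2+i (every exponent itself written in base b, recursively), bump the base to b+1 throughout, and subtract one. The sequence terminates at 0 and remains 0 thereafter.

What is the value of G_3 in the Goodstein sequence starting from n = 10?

step 0: 10 = 2^(2 + 1) + 2; sub 3 for 2: 3^(3 + 1) + 3; = 84; G_1 = 84−1 = 83
step 1: 83 = 3^(3 + 1) + 2; sub 4 for 3: 4^(4 + 1) + 2; = 1026; G_2 = 1026−1 = 1025
step 2: 1025 = 4^(4 + 1) + 1; sub 5 for 4: 5^(5 + 1) + 1; = 15626; G_3 = 15626−1 = 15625
step 3: 15625 = 5^(5 + 1); sub 6 for 5: 6^(6 + 1); = 279936; G_4 = 279936−1 = 279935

15625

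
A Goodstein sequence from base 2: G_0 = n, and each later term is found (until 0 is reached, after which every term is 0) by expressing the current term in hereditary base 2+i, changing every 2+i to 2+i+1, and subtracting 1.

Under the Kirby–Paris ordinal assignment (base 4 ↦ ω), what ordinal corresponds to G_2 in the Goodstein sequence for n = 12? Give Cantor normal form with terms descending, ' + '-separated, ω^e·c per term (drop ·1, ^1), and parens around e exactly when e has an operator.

G_0=12  [base 2] 2^(2 + 1) + 2^2  →[2↦3]→  3^(3 + 1) + 3^3 = 108  −1 ⇒ G_1=107
G_1=107  [base 3] 3^(3 + 1) + 2·3^2 + 2·3 + 2  →[3↦4]→  4^(4 + 1) + 2·4^2 + 2·4 + 2 = 1066  −1 ⇒ G_2=1065
G_2=1065  [base 4] 4^(4 + 1) + 2·4^2 + 2·4 + 1  →[4↦5]→  5^(5 + 1) + 2·5^2 + 2·5 + 1 = 15686  −1 ⇒ G_3=15685

ω^(ω + 1) + ω^2·2 + ω·2 + 1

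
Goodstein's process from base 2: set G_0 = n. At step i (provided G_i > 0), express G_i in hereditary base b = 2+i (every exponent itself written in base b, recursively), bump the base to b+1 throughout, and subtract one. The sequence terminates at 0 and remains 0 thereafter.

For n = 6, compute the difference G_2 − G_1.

228

G_0 = 6. HB_2(6) = 2^2 + 2. Bump = 30. G_1 = 29.
G_1 = 29. HB_3(29) = 3^3 + 2. Bump = 258. G_2 = 257.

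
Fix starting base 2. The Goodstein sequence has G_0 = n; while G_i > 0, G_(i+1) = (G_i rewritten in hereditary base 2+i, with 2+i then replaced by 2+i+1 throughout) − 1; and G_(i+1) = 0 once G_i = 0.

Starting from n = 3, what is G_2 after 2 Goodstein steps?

(0) 3|_2 = 2 + 1 ↦ 3 + 1|_3 = 4 ⇒ 3
(1) 3|_3 = 3 ↦ 4|_4 = 4 ⇒ 3

3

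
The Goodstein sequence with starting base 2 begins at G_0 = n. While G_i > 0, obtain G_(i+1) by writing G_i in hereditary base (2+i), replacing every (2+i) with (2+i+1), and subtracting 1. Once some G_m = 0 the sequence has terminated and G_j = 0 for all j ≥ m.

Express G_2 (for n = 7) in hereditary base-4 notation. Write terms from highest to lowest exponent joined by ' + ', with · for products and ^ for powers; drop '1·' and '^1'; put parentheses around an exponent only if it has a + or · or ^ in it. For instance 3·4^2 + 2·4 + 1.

(0) 7|_2 = 2^2 + 2 + 1 ↦ 3^3 + 3 + 1|_3 = 31 ⇒ 30
(1) 30|_3 = 3^3 + 3 ↦ 4^4 + 4|_4 = 260 ⇒ 259

4^4 + 3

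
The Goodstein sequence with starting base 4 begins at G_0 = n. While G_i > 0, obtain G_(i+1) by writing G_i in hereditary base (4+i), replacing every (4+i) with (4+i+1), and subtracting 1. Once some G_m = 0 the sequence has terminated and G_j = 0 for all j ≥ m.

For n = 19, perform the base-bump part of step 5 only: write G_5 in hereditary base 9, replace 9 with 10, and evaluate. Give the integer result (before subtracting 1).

76

19 —HB4→ 4^2 + 3 —bump→ 5^2 + 3 = 28 —(−1)→ 27
27 —HB5→ 5^2 + 2 —bump→ 6^2 + 2 = 38 —(−1)→ 37
37 —HB6→ 6^2 + 1 —bump→ 7^2 + 1 = 50 —(−1)→ 49
49 —HB7→ 7^2 —bump→ 8^2 = 64 —(−1)→ 63
63 —HB8→ 7·8 + 7 —bump→ 7·9 + 7 = 70 —(−1)→ 69
69 —HB9→ 7·9 + 6 —bump→ 7·10 + 6 = 76 —(−1)→ 75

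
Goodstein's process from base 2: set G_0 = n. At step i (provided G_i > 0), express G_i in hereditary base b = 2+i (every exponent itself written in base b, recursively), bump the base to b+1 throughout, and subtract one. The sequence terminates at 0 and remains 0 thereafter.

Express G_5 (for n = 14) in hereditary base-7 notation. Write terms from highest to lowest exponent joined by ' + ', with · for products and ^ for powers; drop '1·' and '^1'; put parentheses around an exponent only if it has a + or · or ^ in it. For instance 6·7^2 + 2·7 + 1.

step 0: 14 = 2^(2 + 1) + 2^2 + 2; sub 3 for 2: 3^(3 + 1) + 3^3 + 3; = 111; G_1 = 111−1 = 110
step 1: 110 = 3^(3 + 1) + 3^3 + 2; sub 4 for 3: 4^(4 + 1) + 4^4 + 2; = 1282; G_2 = 1282−1 = 1281
step 2: 1281 = 4^(4 + 1) + 4^4 + 1; sub 5 for 4: 5^(5 + 1) + 5^5 + 1; = 18751; G_3 = 18751−1 = 18750
step 3: 18750 = 5^(5 + 1) + 5^5; sub 6 for 5: 6^(6 + 1) + 6^6; = 326592; G_4 = 326592−1 = 326591
step 4: 326591 = 6^(6 + 1) + 5·6^5 + 5·6^4 + 5·6^3 + 5·6^2 + 5·6 + 5; sub 7 for 6: 7^(7 + 1) + 5·7^5 + 5·7^4 + 5·7^3 + 5·7^2 + 5·7 + 5; = 5862841; G_5 = 5862841−1 = 5862840
step 5: 5862840 = 7^(7 + 1) + 5·7^5 + 5·7^4 + 5·7^3 + 5·7^2 + 5·7 + 4; sub 8 for 7: 8^(8 + 1) + 5·8^5 + 5·8^4 + 5·8^3 + 5·8^2 + 5·8 + 4; = 134404972; G_6 = 134404972−1 = 134404971

7^(7 + 1) + 5·7^5 + 5·7^4 + 5·7^3 + 5·7^2 + 5·7 + 4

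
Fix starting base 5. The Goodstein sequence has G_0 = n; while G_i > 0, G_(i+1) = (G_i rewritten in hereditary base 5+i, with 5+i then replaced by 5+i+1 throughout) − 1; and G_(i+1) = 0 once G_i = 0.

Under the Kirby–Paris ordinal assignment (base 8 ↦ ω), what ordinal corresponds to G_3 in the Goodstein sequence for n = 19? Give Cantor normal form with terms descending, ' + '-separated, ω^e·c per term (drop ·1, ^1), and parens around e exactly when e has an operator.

ω·3 + 1

base 5: 19 = 3·5 + 4; at 6: 3·6 + 4 = 22; next = 21
base 6: 21 = 3·6 + 3; at 7: 3·7 + 3 = 24; next = 23
base 7: 23 = 3·7 + 2; at 8: 3·8 + 2 = 26; next = 25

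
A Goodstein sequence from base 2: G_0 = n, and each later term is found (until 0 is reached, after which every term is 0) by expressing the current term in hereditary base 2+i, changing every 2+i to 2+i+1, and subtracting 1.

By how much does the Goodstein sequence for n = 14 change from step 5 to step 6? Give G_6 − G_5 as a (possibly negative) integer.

14 —HB2→ 2^(2 + 1) + 2^2 + 2 —bump→ 3^(3 + 1) + 3^3 + 3 = 111 —(−1)→ 110
110 —HB3→ 3^(3 + 1) + 3^3 + 2 —bump→ 4^(4 + 1) + 4^4 + 2 = 1282 —(−1)→ 1281
1281 —HB4→ 4^(4 + 1) + 4^4 + 1 —bump→ 5^(5 + 1) + 5^5 + 1 = 18751 —(−1)→ 18750
18750 —HB5→ 5^(5 + 1) + 5^5 —bump→ 6^(6 + 1) + 6^6 = 326592 —(−1)→ 326591
326591 —HB6→ 6^(6 + 1) + 5·6^5 + 5·6^4 + 5·6^3 + 5·6^2 + 5·6 + 5 —bump→ 7^(7 + 1) + 5·7^5 + 5·7^4 + 5·7^3 + 5·7^2 + 5·7 + 5 = 5862841 —(−1)→ 5862840
5862840 —HB7→ 7^(7 + 1) + 5·7^5 + 5·7^4 + 5·7^3 + 5·7^2 + 5·7 + 4 —bump→ 8^(8 + 1) + 5·8^5 + 5·8^4 + 5·8^3 + 5·8^2 + 5·8 + 4 = 134404972 —(−1)→ 134404971

128542131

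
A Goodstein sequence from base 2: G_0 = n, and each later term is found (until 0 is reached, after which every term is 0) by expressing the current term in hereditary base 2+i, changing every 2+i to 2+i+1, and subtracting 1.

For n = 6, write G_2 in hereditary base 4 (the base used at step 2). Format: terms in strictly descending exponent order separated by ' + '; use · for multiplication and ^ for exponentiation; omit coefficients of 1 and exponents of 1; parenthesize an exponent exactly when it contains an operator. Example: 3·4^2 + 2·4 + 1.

4^4 + 1

step 0: 6 = 2^2 + 2; sub 3 for 2: 3^3 + 3; = 30; G_1 = 30−1 = 29
step 1: 29 = 3^3 + 2; sub 4 for 3: 4^4 + 2; = 258; G_2 = 258−1 = 257
step 2: 257 = 4^4 + 1; sub 5 for 4: 5^5 + 1; = 3126; G_3 = 3126−1 = 3125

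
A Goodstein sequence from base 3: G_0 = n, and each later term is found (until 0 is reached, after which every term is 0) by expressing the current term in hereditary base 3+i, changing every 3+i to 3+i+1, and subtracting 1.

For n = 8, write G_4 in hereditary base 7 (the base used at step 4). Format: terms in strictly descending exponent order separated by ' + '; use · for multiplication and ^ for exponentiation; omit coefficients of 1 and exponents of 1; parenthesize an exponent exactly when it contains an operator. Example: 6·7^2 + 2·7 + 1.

7 + 4

G_0=8  [base 3] 2·3 + 2  →[3↦4]→  2·4 + 2 = 10  −1 ⇒ G_1=9
G_1=9  [base 4] 2·4 + 1  →[4↦5]→  2·5 + 1 = 11  −1 ⇒ G_2=10
G_2=10  [base 5] 2·5  →[5↦6]→  2·6 = 12  −1 ⇒ G_3=11
G_3=11  [base 6] 6 + 5  →[6↦7]→  7 + 5 = 12  −1 ⇒ G_4=11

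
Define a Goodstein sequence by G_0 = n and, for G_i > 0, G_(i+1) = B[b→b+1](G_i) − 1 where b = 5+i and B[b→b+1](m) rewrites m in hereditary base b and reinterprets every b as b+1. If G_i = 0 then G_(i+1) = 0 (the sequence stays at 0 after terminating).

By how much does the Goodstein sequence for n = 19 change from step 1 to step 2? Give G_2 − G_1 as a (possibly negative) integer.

[0] 19 ≡ 3·5 + 4 (base 5). Lift 6: 22. −1: 21.
[1] 21 ≡ 3·6 + 3 (base 6). Lift 7: 24. −1: 23.

2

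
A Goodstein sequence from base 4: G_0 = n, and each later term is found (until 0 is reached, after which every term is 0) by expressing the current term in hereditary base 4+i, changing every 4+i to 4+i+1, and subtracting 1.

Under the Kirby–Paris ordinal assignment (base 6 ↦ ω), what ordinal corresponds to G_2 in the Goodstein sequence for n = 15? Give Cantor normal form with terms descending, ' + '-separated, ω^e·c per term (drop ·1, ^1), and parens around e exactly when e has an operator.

G_0=15  [base 4] 3·4 + 3  →[4↦5]→  3·5 + 3 = 18  −1 ⇒ G_1=17
G_1=17  [base 5] 3·5 + 2  →[5↦6]→  3·6 + 2 = 20  −1 ⇒ G_2=19
G_2=19  [base 6] 3·6 + 1  →[6↦7]→  3·7 + 1 = 22  −1 ⇒ G_3=21

ω·3 + 1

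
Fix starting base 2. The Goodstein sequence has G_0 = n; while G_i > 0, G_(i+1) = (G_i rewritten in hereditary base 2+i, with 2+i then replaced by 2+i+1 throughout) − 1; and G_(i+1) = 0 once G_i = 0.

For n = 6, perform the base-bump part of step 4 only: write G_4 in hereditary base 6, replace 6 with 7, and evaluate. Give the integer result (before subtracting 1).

base 2: 6 = 2^2 + 2; at 3: 3^3 + 3 = 30; next = 29
base 3: 29 = 3^3 + 2; at 4: 4^4 + 2 = 258; next = 257
base 4: 257 = 4^4 + 1; at 5: 5^5 + 1 = 3126; next = 3125
base 5: 3125 = 5^5; at 6: 6^6 = 46656; next = 46655
base 6: 46655 = 5·6^5 + 5·6^4 + 5·6^3 + 5·6^2 + 5·6 + 5; at 7: 5·7^5 + 5·7^4 + 5·7^3 + 5·7^2 + 5·7 + 5 = 98040; next = 98039

98040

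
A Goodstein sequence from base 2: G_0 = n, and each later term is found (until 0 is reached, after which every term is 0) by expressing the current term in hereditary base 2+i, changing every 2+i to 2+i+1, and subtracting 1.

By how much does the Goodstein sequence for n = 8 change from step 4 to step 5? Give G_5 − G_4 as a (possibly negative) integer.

base 2: 8 = 2^(2 + 1); at 3: 3^(3 + 1) = 81; next = 80
base 3: 80 = 2·3^3 + 2·3^2 + 2·3 + 2; at 4: 2·4^4 + 2·4^2 + 2·4 + 2 = 554; next = 553
base 4: 553 = 2·4^4 + 2·4^2 + 2·4 + 1; at 5: 2·5^5 + 2·5^2 + 2·5 + 1 = 6311; next = 6310
base 5: 6310 = 2·5^5 + 2·5^2 + 2·5; at 6: 2·6^6 + 2·6^2 + 2·6 = 93396; next = 93395
base 6: 93395 = 2·6^6 + 2·6^2 + 6 + 5; at 7: 2·7^7 + 2·7^2 + 7 + 5 = 1647196; next = 1647195

1553800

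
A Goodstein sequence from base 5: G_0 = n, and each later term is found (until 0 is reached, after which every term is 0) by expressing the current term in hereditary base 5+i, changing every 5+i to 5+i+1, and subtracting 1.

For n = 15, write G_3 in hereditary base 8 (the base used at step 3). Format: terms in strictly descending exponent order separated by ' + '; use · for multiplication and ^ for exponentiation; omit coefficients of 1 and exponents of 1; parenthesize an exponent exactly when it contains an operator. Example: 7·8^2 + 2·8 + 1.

[0] 15 ≡ 3·5 (base 5). Lift 6: 18. −1: 17.
[1] 17 ≡ 2·6 + 5 (base 6). Lift 7: 19. −1: 18.
[2] 18 ≡ 2·7 + 4 (base 7). Lift 8: 20. −1: 19.
[3] 19 ≡ 2·8 + 3 (base 8). Lift 9: 21. −1: 20.

2·8 + 3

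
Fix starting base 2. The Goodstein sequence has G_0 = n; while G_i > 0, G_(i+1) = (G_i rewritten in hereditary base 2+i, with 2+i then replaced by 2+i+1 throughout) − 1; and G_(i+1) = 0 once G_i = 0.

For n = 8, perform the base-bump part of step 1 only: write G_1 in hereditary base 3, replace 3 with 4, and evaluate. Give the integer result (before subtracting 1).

step 0: 8 = 2^(2 + 1); sub 3 for 2: 3^(3 + 1); = 81; G_1 = 81−1 = 80
step 1: 80 = 2·3^3 + 2·3^2 + 2·3 + 2; sub 4 for 3: 2·4^4 + 2·4^2 + 2·4 + 2; = 554; G_2 = 554−1 = 553

554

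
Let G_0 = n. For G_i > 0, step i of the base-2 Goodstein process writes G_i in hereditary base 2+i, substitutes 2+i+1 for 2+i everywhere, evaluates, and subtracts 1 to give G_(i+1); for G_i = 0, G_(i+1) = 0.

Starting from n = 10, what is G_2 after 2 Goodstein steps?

1025

(0) 10|_2 = 2^(2 + 1) + 2 ↦ 3^(3 + 1) + 3|_3 = 84 ⇒ 83
(1) 83|_3 = 3^(3 + 1) + 2 ↦ 4^(4 + 1) + 2|_4 = 1026 ⇒ 1025
(2) 1025|_4 = 4^(4 + 1) + 1 ↦ 5^(5 + 1) + 1|_5 = 15626 ⇒ 15625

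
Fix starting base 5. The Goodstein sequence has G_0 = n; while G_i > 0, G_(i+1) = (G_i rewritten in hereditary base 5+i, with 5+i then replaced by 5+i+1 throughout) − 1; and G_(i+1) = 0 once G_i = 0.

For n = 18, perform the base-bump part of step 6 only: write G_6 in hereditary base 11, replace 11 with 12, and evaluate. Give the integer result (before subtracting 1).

30

(0) 18|_5 = 3·5 + 3 ↦ 3·6 + 3|_6 = 21 ⇒ 20
(1) 20|_6 = 3·6 + 2 ↦ 3·7 + 2|_7 = 23 ⇒ 22
(2) 22|_7 = 3·7 + 1 ↦ 3·8 + 1|_8 = 25 ⇒ 24
(3) 24|_8 = 3·8 ↦ 3·9|_9 = 27 ⇒ 26
(4) 26|_9 = 2·9 + 8 ↦ 2·10 + 8|_10 = 28 ⇒ 27
(5) 27|_10 = 2·10 + 7 ↦ 2·11 + 7|_11 = 29 ⇒ 28
(6) 28|_11 = 2·11 + 6 ↦ 2·12 + 6|_12 = 30 ⇒ 29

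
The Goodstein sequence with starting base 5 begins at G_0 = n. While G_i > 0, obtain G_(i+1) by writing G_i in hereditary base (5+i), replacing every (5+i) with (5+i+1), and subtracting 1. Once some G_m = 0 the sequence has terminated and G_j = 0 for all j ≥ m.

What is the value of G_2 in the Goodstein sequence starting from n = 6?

6

[0] 6 ≡ 5 + 1 (base 5). Lift 6: 7. −1: 6.
[1] 6 ≡ 6 (base 6). Lift 7: 7. −1: 6.
[2] 6 ≡ 6 (base 7). Lift 8: 6. −1: 5.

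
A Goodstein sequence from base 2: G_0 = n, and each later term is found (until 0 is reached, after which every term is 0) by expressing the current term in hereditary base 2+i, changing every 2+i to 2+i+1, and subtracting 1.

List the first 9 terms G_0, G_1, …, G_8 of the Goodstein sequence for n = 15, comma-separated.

15, 111, 1283, 18752, 326593, 6588344, 150994943, 3524450280, 100077777775

G_0 = 15. HB_2(15) = 2^(2 + 1) + 2^2 + 2 + 1. Bump = 112. G_1 = 111.
G_1 = 111. HB_3(111) = 3^(3 + 1) + 3^3 + 3. Bump = 1284. G_2 = 1283.
G_2 = 1283. HB_4(1283) = 4^(4 + 1) + 4^4 + 3. Bump = 18753. G_3 = 18752.
G_3 = 18752. HB_5(18752) = 5^(5 + 1) + 5^5 + 2. Bump = 326594. G_4 = 326593.
G_4 = 326593. HB_6(326593) = 6^(6 + 1) + 6^6 + 1. Bump = 6588345. G_5 = 6588344.
G_5 = 6588344. HB_7(6588344) = 7^(7 + 1) + 7^7. Bump = 150994944. G_6 = 150994943.
G_6 = 150994943. HB_8(150994943) = 8^(8 + 1) + 7·8^7 + 7·8^6 + 7·8^5 + 7·8^4 + 7·8^3 + 7·8^2 + 7·8 + 7. Bump = 3524450281. G_7 = 3524450280.
G_7 = 3524450280. HB_9(3524450280) = 9^(9 + 1) + 7·9^7 + 7·9^6 + 7·9^5 + 7·9^4 + 7·9^3 + 7·9^2 + 7·9 + 6. Bump = 100077777776. G_8 = 100077777775.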